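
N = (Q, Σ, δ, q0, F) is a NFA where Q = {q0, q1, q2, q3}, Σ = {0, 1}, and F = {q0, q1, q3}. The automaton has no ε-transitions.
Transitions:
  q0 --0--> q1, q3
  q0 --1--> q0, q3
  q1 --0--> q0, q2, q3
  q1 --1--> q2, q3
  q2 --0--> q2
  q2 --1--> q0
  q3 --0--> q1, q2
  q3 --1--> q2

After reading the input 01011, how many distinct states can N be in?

Start: {q0}
read 0: {q1, q3}
read 1: {q2, q3}
read 0: {q1, q2}
read 1: {q0, q2, q3}
read 1: {q0, q2, q3}
Final reachable set {q0, q2, q3} has 3 states.

3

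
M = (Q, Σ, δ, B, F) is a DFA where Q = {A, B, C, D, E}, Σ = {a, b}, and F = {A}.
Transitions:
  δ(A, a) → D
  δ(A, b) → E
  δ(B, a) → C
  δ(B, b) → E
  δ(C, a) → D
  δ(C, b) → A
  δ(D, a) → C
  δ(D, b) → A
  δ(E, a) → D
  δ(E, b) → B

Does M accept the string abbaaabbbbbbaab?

accepted

B --a--> C
C --b--> A
A --b--> E
E --a--> D
D --a--> C
C --a--> D
D --b--> A
A --b--> E
E --b--> B
B --b--> E
E --b--> B
B --b--> E
E --a--> D
D --a--> C
C --b--> A
End in state A, which is an accepting state.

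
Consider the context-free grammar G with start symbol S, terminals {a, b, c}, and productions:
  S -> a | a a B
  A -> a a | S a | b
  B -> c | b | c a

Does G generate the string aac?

S ⇒ aaB ⇒ aac

yes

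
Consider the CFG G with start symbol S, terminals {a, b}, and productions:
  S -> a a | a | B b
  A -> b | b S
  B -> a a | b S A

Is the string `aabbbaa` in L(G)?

no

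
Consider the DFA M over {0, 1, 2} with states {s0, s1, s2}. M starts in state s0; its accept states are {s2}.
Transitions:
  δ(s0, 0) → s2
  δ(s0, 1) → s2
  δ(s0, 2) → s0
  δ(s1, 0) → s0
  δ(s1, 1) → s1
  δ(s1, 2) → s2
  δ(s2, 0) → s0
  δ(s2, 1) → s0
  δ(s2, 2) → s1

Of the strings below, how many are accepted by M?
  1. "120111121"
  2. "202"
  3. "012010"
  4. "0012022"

2

"120111121": accepted
"202": rejected
"012010": accepted
"0012022": rejected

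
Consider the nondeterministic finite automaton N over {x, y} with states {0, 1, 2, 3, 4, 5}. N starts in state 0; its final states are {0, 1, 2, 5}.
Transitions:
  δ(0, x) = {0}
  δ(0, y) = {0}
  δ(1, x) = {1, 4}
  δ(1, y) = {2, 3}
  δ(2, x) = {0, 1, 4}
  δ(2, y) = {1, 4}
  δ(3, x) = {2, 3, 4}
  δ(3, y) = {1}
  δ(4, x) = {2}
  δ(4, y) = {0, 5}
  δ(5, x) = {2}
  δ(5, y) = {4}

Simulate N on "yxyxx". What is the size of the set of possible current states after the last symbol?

Start: {0}
read y: {0}
read x: {0}
read y: {0}
read x: {0}
read x: {0}
Final reachable set {0} has 1 state.

1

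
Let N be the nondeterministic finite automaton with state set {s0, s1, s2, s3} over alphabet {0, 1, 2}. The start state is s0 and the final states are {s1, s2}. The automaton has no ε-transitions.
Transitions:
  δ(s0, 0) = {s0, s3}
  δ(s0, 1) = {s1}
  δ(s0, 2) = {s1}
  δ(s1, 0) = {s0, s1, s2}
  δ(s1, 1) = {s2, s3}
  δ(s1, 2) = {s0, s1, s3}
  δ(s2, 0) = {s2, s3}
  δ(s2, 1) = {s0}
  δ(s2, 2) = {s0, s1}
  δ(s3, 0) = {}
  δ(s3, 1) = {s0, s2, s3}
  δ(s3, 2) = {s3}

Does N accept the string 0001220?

Start: {s0}
read 0: {s0, s3}
read 0: {s0, s3}
read 0: {s0, s3}
read 1: {s0, s1, s2, s3}
read 2: {s0, s1, s3}
read 2: {s0, s1, s3}
read 0: {s0, s1, s2, s3}
Reachable ∩ accepting = {s1, s2} — nonempty.

accepted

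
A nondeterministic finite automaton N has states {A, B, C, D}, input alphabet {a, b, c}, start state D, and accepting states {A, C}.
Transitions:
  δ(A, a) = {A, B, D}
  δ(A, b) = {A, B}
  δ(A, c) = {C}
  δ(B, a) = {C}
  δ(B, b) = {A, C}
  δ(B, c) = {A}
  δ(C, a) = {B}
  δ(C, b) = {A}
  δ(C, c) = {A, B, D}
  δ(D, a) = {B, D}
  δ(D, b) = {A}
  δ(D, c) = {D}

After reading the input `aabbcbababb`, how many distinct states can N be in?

3

Start: {D}
read a: {B, D}
read a: {B, C, D}
read b: {A, C}
read b: {A, B}
read c: {A, C}
read b: {A, B}
read a: {A, B, C, D}
read b: {A, B, C}
read a: {A, B, C, D}
read b: {A, B, C}
read b: {A, B, C}
Final reachable set {A, B, C} has 3 states.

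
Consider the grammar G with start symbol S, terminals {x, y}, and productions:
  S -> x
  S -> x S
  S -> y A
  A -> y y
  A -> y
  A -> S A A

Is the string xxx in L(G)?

yes

S ⇒ xS ⇒ xxS ⇒ xxx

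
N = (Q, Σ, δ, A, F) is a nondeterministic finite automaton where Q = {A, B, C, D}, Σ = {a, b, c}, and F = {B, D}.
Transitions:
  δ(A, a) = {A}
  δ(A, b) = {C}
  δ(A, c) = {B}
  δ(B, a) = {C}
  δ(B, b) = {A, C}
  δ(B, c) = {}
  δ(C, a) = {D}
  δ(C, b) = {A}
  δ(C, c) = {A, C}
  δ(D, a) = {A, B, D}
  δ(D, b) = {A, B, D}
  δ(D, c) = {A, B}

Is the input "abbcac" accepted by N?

Start: {A}
read a: {A}
read b: {C}
read b: {A}
read c: {B}
read a: {C}
read c: {A, C}
Reachable ∩ accepting = {} — empty.

rejected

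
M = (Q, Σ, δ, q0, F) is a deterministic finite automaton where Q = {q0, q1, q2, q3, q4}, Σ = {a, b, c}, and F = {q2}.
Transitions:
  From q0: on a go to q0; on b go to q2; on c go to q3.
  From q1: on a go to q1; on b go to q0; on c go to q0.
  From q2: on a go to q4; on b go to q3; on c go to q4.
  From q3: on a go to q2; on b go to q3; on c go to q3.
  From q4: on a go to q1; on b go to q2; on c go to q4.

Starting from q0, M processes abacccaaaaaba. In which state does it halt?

q0

q0 --a--> q0
q0 --b--> q2
q2 --a--> q4
q4 --c--> q4
q4 --c--> q4
q4 --c--> q4
q4 --a--> q1
q1 --a--> q1
q1 --a--> q1
q1 --a--> q1
q1 --a--> q1
q1 --b--> q0
q0 --a--> q0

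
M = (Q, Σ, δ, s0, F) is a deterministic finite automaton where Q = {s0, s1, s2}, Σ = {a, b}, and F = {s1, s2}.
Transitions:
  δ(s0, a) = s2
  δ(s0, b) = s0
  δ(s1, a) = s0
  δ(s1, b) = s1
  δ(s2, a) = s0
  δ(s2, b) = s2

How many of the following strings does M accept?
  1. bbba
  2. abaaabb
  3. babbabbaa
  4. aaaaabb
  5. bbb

bbba: accepted
abaaabb: rejected
babbabbaa: rejected
aaaaabb: accepted
bbb: rejected

2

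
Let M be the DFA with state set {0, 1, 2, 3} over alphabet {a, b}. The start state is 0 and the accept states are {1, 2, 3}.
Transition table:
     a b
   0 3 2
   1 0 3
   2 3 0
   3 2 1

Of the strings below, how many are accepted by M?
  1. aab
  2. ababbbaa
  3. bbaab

aab: rejected
ababbbaa: accepted
bbaab: rejected

1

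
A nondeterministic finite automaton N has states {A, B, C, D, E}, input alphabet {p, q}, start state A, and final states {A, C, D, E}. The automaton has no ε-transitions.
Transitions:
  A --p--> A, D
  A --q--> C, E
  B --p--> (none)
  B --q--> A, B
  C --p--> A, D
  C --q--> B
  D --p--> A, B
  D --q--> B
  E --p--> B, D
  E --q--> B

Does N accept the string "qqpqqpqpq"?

Start: {A}
read q: {C, E}
read q: {B}
read p: {}
The reachable set is empty and stays empty for the remaining 6 symbols.
Reachable ∩ accepting = {} — empty.

rejected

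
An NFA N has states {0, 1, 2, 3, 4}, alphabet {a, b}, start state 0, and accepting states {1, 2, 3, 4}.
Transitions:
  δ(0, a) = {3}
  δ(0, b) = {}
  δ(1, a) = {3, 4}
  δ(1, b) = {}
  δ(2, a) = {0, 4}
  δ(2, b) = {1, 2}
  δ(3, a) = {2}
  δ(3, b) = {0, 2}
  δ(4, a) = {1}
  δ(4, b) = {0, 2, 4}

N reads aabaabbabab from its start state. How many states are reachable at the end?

3

Start: {0}
read a: {3}
read a: {2}
read b: {1, 2}
read a: {0, 3, 4}
read a: {1, 2, 3}
read b: {0, 1, 2}
read b: {1, 2}
read a: {0, 3, 4}
read b: {0, 2, 4}
read a: {0, 1, 3, 4}
read b: {0, 2, 4}
Final reachable set {0, 2, 4} has 3 states.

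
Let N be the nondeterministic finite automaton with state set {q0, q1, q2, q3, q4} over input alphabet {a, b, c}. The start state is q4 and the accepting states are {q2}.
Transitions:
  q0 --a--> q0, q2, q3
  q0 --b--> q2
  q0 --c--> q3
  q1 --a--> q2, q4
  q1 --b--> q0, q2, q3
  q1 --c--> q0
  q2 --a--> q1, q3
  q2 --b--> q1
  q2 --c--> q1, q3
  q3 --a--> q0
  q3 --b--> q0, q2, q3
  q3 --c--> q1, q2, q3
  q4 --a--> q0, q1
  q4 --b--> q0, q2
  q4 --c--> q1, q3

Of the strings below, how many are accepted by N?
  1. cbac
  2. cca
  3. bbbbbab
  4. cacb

cbac: accepted
cca: accepted
bbbbbab: accepted
cacb: accepted

4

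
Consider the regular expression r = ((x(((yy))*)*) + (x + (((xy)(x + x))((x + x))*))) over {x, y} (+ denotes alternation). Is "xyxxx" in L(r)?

The right alternative (x+(((xy)(x+x))((x+x))*)) matches xyxxx.

yes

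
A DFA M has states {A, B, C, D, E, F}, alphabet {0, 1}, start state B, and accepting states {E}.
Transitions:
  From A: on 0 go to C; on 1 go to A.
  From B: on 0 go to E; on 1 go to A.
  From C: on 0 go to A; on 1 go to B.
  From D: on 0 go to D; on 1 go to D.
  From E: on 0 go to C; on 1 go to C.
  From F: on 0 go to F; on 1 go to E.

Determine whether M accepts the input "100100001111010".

B --1--> A
A --0--> C
C --0--> A
A --1--> A
A --0--> C
C --0--> A
A --0--> C
C --0--> A
A --1--> A
A --1--> A
A --1--> A
A --1--> A
A --0--> C
C --1--> B
B --0--> E
End in state E, which is an accepting state.

accepted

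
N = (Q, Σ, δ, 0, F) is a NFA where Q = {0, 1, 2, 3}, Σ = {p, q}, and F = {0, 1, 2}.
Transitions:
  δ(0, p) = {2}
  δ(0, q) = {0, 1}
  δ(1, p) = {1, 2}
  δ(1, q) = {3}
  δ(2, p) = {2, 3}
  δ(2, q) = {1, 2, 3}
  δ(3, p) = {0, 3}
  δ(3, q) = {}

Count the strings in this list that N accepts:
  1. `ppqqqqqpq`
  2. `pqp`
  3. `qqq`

`ppqqqqqpq`: accepted
`pqp`: accepted
`qqq`: accepted

3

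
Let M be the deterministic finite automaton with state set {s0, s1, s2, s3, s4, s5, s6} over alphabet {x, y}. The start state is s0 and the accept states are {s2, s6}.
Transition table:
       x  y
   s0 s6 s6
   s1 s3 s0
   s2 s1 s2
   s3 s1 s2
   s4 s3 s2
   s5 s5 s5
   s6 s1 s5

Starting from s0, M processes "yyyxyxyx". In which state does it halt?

s5

s0 --y--> s6
s6 --y--> s5
s5 --y--> s5
s5 --x--> s5
s5 --y--> s5
s5 --x--> s5
s5 --y--> s5
s5 --x--> s5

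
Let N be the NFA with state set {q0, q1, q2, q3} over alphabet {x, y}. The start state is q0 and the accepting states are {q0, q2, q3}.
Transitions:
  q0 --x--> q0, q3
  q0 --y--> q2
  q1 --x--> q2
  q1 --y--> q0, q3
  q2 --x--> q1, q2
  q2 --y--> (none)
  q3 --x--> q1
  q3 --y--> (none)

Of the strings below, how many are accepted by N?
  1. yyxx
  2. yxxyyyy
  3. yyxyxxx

0

yyxx: rejected
yxxyyyy: rejected
yyxyxxx: rejected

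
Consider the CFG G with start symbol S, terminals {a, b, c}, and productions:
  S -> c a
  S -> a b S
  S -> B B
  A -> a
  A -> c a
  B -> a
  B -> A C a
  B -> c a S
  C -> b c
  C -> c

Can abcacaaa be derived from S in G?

yes

S ⇒ BB ⇒ ACaB ⇒ aCaB ⇒ abcaB ⇒ abcacaS ⇒ abcacaBB ⇒ abcacaaB ⇒ abcacaaa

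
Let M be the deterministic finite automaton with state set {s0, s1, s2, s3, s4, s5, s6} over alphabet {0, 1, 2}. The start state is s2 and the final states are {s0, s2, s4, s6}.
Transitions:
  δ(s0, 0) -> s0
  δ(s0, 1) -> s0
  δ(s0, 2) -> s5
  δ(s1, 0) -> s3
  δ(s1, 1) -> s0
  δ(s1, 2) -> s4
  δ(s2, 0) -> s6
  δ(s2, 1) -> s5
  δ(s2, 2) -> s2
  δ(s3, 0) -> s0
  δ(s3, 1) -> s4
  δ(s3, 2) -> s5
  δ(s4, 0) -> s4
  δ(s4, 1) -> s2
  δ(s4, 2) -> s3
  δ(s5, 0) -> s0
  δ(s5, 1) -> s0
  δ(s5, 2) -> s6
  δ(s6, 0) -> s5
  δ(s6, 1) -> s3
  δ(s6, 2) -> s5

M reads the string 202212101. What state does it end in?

s0

s2 --2--> s2
s2 --0--> s6
s6 --2--> s5
s5 --2--> s6
s6 --1--> s3
s3 --2--> s5
s5 --1--> s0
s0 --0--> s0
s0 --1--> s0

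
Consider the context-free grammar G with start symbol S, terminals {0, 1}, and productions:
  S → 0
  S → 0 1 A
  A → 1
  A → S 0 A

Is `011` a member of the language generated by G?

S ⇒ 01A ⇒ 011

yes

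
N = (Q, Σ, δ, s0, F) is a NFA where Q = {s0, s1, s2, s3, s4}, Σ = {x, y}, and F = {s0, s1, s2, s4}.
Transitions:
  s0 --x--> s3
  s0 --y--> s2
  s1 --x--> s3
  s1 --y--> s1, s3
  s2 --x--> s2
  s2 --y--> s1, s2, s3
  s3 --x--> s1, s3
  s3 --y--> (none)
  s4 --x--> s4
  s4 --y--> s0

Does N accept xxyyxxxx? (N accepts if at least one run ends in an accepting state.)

accepted

Start: {s0}
read x: {s3}
read x: {s1, s3}
read y: {s1, s3}
read y: {s1, s3}
read x: {s1, s3}
read x: {s1, s3}
read x: {s1, s3}
read x: {s1, s3}
Reachable ∩ accepting = {s1} — nonempty.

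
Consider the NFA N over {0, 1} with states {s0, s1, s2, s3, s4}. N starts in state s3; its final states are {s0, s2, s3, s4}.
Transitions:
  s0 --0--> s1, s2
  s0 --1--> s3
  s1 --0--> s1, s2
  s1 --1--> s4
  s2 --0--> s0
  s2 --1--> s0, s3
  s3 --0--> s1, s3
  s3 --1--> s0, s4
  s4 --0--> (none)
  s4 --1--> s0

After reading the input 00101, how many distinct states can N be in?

Start: {s3}
read 0: {s1, s3}
read 0: {s1, s2, s3}
read 1: {s0, s3, s4}
read 0: {s1, s2, s3}
read 1: {s0, s3, s4}
Final reachable set {s0, s3, s4} has 3 states.

3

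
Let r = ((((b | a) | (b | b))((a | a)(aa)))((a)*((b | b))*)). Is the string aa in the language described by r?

no

No split of aa into u·v has (((b|a)|(b|b))((a|a)(aa))) matching u and ((a)*((b|b))*) matching v.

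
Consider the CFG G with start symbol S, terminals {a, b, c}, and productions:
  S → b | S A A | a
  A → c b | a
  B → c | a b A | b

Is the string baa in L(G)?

yes

S ⇒ SAA ⇒ bAA ⇒ baA ⇒ baa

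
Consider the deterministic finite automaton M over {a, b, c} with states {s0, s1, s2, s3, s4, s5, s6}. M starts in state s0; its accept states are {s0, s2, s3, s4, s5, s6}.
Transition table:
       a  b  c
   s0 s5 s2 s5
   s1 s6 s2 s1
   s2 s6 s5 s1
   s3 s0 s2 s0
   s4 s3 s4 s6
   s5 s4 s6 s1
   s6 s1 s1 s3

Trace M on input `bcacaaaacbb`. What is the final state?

s5

s0 --b--> s2
s2 --c--> s1
s1 --a--> s6
s6 --c--> s3
s3 --a--> s0
s0 --a--> s5
s5 --a--> s4
s4 --a--> s3
s3 --c--> s0
s0 --b--> s2
s2 --b--> s5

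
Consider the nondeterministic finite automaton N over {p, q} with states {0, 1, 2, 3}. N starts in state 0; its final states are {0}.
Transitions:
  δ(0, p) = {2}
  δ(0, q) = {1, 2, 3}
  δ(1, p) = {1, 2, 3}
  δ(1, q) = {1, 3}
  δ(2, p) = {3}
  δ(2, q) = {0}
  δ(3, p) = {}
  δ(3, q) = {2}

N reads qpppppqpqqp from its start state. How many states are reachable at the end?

Start: {0}
read q: {1, 2, 3}
read p: {1, 2, 3}
read p: {1, 2, 3}
read p: {1, 2, 3}
read p: {1, 2, 3}
read p: {1, 2, 3}
read q: {0, 1, 2, 3}
read p: {1, 2, 3}
read q: {0, 1, 2, 3}
read q: {0, 1, 2, 3}
read p: {1, 2, 3}
Final reachable set {1, 2, 3} has 3 states.

3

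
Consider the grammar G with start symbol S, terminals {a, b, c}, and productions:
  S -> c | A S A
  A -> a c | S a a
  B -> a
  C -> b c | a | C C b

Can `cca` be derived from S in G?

no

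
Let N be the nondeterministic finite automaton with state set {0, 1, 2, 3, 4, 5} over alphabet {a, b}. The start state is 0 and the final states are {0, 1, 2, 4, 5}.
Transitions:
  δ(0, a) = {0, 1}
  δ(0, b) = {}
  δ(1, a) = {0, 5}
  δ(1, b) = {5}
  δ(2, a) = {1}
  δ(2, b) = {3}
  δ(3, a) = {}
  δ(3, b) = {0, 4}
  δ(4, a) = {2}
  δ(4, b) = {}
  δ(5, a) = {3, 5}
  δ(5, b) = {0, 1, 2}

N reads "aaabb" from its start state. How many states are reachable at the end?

Start: {0}
read a: {0, 1}
read a: {0, 1, 5}
read a: {0, 1, 3, 5}
read b: {0, 1, 2, 4, 5}
read b: {0, 1, 2, 3, 5}
Final reachable set {0, 1, 2, 3, 5} has 5 states.

5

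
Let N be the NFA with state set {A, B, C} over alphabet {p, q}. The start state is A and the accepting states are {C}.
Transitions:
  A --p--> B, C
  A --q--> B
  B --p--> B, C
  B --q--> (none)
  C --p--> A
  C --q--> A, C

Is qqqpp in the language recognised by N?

rejected

Start: {A}
read q: {B}
read q: {}
The reachable set is empty and stays empty for the remaining 3 symbols.
Reachable ∩ accepting = {} — empty.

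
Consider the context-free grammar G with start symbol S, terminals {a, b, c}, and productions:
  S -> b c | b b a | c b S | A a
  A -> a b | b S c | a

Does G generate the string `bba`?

S ⇒ bba

yes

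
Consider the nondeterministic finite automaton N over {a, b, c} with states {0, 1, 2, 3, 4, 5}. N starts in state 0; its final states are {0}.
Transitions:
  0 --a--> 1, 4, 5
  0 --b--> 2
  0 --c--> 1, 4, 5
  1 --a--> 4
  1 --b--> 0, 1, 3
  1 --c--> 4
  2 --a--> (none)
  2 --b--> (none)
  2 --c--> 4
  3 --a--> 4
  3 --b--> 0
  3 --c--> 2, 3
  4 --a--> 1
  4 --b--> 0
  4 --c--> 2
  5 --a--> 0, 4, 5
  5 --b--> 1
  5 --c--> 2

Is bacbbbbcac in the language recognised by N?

rejected

Start: {0}
read b: {2}
read a: {}
The reachable set is empty and stays empty for the remaining 8 symbols.
Reachable ∩ accepting = {} — empty.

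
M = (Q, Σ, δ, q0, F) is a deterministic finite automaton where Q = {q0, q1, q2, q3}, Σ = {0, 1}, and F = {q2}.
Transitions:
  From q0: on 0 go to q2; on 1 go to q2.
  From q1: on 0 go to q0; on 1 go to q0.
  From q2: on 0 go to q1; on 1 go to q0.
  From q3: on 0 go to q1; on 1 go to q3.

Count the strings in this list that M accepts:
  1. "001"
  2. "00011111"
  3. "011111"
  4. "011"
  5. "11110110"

"001": rejected
"00011111": accepted
"011111": rejected
"011": accepted
"11110110": rejected

2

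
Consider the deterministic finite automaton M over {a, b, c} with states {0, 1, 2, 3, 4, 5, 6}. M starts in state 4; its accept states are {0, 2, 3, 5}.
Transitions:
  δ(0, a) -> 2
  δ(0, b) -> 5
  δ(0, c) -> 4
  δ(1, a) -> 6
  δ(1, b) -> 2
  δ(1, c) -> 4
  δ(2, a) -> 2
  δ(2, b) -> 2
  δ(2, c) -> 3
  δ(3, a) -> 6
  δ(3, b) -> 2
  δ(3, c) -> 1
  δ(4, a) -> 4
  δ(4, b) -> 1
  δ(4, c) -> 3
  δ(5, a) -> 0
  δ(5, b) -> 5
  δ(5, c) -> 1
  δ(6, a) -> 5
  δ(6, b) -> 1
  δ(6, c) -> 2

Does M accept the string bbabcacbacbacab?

4 --b--> 1
1 --b--> 2
2 --a--> 2
2 --b--> 2
2 --c--> 3
3 --a--> 6
6 --c--> 2
2 --b--> 2
2 --a--> 2
2 --c--> 3
3 --b--> 2
2 --a--> 2
2 --c--> 3
3 --a--> 6
6 --b--> 1
End in state 1, which is not an accepting state.

rejected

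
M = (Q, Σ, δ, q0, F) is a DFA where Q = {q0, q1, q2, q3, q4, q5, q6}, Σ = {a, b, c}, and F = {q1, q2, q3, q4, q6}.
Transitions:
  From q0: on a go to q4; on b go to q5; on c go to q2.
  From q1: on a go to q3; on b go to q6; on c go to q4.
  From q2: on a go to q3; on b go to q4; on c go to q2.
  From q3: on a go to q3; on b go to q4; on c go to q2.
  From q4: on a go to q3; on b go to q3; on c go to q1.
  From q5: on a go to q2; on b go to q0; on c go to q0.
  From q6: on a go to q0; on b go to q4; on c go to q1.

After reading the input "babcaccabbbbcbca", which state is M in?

q3

q0 --b--> q5
q5 --a--> q2
q2 --b--> q4
q4 --c--> q1
q1 --a--> q3
q3 --c--> q2
q2 --c--> q2
q2 --a--> q3
q3 --b--> q4
q4 --b--> q3
q3 --b--> q4
q4 --b--> q3
q3 --c--> q2
q2 --b--> q4
q4 --c--> q1
q1 --a--> q3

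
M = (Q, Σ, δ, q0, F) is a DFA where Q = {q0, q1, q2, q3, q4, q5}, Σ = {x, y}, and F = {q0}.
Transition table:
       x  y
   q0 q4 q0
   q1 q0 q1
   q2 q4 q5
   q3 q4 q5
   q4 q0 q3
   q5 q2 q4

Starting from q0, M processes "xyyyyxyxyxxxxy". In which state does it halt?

q0 --x--> q4
q4 --y--> q3
q3 --y--> q5
q5 --y--> q4
q4 --y--> q3
q3 --x--> q4
q4 --y--> q3
q3 --x--> q4
q4 --y--> q3
q3 --x--> q4
q4 --x--> q0
q0 --x--> q4
q4 --x--> q0
q0 --y--> q0

q0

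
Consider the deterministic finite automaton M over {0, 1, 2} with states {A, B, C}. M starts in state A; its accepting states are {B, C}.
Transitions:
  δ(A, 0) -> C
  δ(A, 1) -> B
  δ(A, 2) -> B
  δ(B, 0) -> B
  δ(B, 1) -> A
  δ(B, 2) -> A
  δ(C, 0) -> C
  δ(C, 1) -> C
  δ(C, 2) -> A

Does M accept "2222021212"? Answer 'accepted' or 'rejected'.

rejected

A --2--> B
B --2--> A
A --2--> B
B --2--> A
A --0--> C
C --2--> A
A --1--> B
B --2--> A
A --1--> B
B --2--> A
End in state A, which is not an accepting state.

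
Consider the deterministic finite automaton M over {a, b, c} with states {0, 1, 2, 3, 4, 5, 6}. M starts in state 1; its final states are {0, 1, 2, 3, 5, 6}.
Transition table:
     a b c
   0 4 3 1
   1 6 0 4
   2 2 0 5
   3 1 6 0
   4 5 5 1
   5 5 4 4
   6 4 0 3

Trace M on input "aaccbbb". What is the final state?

5

1 --a--> 6
6 --a--> 4
4 --c--> 1
1 --c--> 4
4 --b--> 5
5 --b--> 4
4 --b--> 5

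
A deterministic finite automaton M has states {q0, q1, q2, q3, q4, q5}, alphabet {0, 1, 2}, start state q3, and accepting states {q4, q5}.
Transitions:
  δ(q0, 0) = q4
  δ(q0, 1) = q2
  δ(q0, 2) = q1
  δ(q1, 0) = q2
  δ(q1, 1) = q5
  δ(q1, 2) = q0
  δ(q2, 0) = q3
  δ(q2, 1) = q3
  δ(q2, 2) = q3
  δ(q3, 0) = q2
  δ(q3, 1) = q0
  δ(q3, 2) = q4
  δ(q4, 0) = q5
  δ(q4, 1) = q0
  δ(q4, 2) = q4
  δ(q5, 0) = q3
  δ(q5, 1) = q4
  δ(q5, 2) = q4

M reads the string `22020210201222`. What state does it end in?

q3 --2--> q4
q4 --2--> q4
q4 --0--> q5
q5 --2--> q4
q4 --0--> q5
q5 --2--> q4
q4 --1--> q0
q0 --0--> q4
q4 --2--> q4
q4 --0--> q5
q5 --1--> q4
q4 --2--> q4
q4 --2--> q4
q4 --2--> q4

q4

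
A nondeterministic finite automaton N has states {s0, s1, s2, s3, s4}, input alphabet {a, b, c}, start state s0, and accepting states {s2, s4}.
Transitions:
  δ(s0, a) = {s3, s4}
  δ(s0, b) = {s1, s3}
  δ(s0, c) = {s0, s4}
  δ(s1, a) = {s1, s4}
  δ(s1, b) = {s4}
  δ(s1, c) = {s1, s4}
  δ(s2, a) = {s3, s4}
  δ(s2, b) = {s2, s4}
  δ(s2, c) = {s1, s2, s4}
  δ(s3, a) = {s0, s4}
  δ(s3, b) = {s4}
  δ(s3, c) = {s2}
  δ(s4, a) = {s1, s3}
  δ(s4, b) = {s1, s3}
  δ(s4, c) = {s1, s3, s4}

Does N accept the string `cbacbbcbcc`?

Start: {s0}
read c: {s0, s4}
read b: {s1, s3}
read a: {s0, s1, s4}
read c: {s0, s1, s3, s4}
read b: {s1, s3, s4}
read b: {s1, s3, s4}
read c: {s1, s2, s3, s4}
read b: {s1, s2, s3, s4}
read c: {s1, s2, s3, s4}
read c: {s1, s2, s3, s4}
Reachable ∩ accepting = {s2, s4} — nonempty.

accepted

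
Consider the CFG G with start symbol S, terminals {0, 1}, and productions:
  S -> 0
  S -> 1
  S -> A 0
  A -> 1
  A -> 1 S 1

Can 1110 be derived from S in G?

yes

S ⇒ A0 ⇒ 1S10 ⇒ 1110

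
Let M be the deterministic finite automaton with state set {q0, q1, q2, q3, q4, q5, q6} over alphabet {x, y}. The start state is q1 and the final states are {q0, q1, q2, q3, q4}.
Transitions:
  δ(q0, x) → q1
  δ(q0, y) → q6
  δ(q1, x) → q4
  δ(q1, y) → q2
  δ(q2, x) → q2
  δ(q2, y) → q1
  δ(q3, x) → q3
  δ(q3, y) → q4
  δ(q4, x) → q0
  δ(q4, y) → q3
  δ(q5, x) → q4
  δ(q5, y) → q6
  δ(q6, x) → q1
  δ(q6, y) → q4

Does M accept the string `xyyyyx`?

q1 --x--> q4
q4 --y--> q3
q3 --y--> q4
q4 --y--> q3
q3 --y--> q4
q4 --x--> q0
End in state q0, which is an accepting state.

accepted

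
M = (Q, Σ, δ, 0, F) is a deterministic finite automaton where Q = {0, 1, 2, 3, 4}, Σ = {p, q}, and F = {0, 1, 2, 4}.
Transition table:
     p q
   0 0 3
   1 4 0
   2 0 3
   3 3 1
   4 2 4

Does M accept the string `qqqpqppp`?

rejected

0 --q--> 3
3 --q--> 1
1 --q--> 0
0 --p--> 0
0 --q--> 3
3 --p--> 3
3 --p--> 3
3 --p--> 3
End in state 3, which is not an accepting state.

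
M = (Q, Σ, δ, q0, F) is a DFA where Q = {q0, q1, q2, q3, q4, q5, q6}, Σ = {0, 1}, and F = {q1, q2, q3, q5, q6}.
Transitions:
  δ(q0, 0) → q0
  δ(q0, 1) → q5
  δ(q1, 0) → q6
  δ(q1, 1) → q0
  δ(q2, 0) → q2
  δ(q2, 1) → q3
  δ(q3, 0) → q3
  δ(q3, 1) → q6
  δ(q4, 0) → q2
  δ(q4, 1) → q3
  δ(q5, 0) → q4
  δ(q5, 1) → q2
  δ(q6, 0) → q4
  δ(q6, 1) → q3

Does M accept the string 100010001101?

q0 --1--> q5
q5 --0--> q4
q4 --0--> q2
q2 --0--> q2
q2 --1--> q3
q3 --0--> q3
q3 --0--> q3
q3 --0--> q3
q3 --1--> q6
q6 --1--> q3
q3 --0--> q3
q3 --1--> q6
End in state q6, which is an accepting state.

accepted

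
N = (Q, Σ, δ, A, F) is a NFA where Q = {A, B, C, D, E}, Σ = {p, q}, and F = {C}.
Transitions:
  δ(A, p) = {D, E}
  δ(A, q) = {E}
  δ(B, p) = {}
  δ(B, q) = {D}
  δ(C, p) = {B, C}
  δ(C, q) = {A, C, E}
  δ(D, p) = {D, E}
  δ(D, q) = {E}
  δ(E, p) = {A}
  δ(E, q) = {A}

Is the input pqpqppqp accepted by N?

Start: {A}
read p: {D, E}
read q: {A, E}
read p: {A, D, E}
read q: {A, E}
read p: {A, D, E}
read p: {A, D, E}
read q: {A, E}
read p: {A, D, E}
Reachable ∩ accepting = {} — empty.

rejected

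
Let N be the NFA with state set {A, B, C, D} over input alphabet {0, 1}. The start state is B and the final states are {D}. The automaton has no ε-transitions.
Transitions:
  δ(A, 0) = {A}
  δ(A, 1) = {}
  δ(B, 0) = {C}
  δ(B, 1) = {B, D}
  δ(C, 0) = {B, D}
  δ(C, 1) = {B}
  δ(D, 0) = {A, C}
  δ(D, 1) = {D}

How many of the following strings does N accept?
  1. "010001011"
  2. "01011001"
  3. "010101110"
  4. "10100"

3

"010001011": accepted
"01011001": accepted
"010101110": rejected
"10100": accepted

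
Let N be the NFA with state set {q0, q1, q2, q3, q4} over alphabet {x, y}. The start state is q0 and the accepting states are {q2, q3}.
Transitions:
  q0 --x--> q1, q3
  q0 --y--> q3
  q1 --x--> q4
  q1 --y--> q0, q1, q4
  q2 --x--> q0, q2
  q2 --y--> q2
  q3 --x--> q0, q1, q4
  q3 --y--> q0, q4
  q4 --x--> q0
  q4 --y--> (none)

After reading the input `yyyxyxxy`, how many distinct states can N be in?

4

Start: {q0}
read y: {q3}
read y: {q0, q4}
read y: {q3}
read x: {q0, q1, q4}
read y: {q0, q1, q3, q4}
read x: {q0, q1, q3, q4}
read x: {q0, q1, q3, q4}
read y: {q0, q1, q3, q4}
Final reachable set {q0, q1, q3, q4} has 4 states.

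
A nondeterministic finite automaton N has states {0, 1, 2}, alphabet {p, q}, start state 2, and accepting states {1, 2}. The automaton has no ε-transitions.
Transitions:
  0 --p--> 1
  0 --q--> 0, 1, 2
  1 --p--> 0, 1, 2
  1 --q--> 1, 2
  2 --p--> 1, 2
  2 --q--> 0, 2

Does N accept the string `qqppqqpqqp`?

Start: {2}
read q: {0, 2}
read q: {0, 1, 2}
read p: {0, 1, 2}
read p: {0, 1, 2}
read q: {0, 1, 2}
read q: {0, 1, 2}
read p: {0, 1, 2}
read q: {0, 1, 2}
read q: {0, 1, 2}
read p: {0, 1, 2}
Reachable ∩ accepting = {1, 2} — nonempty.

accepted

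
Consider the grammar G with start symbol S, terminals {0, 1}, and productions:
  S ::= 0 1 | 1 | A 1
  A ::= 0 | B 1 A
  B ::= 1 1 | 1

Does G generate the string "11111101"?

S ⇒ A1 ⇒ B1A1 ⇒ 11A1 ⇒ 11B1A1 ⇒ 1111A1 ⇒ 1111B1A1 ⇒ 111111A1 ⇒ 11111101

yes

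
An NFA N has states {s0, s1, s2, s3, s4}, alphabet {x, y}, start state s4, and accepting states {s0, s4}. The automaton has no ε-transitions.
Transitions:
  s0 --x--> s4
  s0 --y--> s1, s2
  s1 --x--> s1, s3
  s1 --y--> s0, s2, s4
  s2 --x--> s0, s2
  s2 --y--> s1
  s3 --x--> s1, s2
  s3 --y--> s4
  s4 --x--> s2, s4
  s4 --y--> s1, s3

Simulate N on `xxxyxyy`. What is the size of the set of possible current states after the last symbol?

Start: {s4}
read x: {s2, s4}
read x: {s0, s2, s4}
read x: {s0, s2, s4}
read y: {s1, s2, s3}
read x: {s0, s1, s2, s3}
read y: {s0, s1, s2, s4}
read y: {s0, s1, s2, s3, s4}
Final reachable set {s0, s1, s2, s3, s4} has 5 states.

5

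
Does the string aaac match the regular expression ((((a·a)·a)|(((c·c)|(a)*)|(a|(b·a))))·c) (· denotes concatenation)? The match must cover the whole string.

Split as aaa·c: (((a·a)·a)|(((c·c)|(a)*)|(a|(b·a)))) matches aaa and c matches c.

yes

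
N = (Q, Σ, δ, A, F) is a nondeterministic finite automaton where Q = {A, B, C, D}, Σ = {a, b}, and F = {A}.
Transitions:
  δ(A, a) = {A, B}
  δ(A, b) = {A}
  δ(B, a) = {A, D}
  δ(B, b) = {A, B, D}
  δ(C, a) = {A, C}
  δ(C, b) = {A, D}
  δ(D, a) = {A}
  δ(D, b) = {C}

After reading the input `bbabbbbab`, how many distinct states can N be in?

Start: {A}
read b: {A}
read b: {A}
read a: {A, B}
read b: {A, B, D}
read b: {A, B, C, D}
read b: {A, B, C, D}
read b: {A, B, C, D}
read a: {A, B, C, D}
read b: {A, B, C, D}
Final reachable set {A, B, C, D} has 4 states.

4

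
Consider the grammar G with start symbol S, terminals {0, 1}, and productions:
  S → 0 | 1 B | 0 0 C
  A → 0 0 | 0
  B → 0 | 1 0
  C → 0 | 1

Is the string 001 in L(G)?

S ⇒ 00C ⇒ 001

yes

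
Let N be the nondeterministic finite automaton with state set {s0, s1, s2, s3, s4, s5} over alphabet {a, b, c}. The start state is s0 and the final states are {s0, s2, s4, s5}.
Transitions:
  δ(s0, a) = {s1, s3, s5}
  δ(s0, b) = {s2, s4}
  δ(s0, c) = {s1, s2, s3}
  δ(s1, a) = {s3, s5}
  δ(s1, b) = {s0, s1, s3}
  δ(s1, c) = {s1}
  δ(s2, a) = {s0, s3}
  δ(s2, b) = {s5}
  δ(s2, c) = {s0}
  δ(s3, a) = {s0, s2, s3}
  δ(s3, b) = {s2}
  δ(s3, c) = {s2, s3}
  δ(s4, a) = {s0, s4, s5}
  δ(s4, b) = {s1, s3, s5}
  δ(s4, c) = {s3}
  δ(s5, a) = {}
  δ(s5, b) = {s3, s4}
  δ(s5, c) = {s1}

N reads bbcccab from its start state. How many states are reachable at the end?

6

Start: {s0}
read b: {s2, s4}
read b: {s1, s3, s5}
read c: {s1, s2, s3}
read c: {s0, s1, s2, s3}
read c: {s0, s1, s2, s3}
read a: {s0, s1, s2, s3, s5}
read b: {s0, s1, s2, s3, s4, s5}
Final reachable set {s0, s1, s2, s3, s4, s5} has 6 states.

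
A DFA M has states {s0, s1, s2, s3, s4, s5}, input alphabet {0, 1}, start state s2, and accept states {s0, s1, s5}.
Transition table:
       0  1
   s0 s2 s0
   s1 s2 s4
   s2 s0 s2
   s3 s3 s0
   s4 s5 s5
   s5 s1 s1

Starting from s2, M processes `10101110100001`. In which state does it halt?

s2 --1--> s2
s2 --0--> s0
s0 --1--> s0
s0 --0--> s2
s2 --1--> s2
s2 --1--> s2
s2 --1--> s2
s2 --0--> s0
s0 --1--> s0
s0 --0--> s2
s2 --0--> s0
s0 --0--> s2
s2 --0--> s0
s0 --1--> s0

s0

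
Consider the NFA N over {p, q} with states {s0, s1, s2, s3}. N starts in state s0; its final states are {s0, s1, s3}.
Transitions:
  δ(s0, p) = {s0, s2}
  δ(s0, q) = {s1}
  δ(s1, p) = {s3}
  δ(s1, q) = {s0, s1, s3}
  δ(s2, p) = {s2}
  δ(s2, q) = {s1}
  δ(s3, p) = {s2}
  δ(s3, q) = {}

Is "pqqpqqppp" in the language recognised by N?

Start: {s0}
read p: {s0, s2}
read q: {s1}
read q: {s0, s1, s3}
read p: {s0, s2, s3}
read q: {s1}
read q: {s0, s1, s3}
read p: {s0, s2, s3}
read p: {s0, s2}
read p: {s0, s2}
Reachable ∩ accepting = {s0} — nonempty.

accepted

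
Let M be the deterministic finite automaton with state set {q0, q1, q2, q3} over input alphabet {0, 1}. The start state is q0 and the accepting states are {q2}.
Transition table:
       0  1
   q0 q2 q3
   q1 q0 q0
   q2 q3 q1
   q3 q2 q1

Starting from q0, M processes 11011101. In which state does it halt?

q1

q0 --1--> q3
q3 --1--> q1
q1 --0--> q0
q0 --1--> q3
q3 --1--> q1
q1 --1--> q0
q0 --0--> q2
q2 --1--> q1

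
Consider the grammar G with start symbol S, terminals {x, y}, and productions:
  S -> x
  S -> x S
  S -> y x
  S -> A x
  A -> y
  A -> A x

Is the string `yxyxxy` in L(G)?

no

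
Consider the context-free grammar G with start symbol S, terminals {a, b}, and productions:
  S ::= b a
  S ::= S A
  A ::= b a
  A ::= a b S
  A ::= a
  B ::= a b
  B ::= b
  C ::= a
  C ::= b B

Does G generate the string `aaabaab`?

no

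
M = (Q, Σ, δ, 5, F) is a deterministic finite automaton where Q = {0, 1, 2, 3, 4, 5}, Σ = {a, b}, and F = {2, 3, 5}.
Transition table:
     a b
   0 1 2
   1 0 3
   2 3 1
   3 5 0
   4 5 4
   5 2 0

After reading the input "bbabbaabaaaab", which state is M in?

2

5 --b--> 0
0 --b--> 2
2 --a--> 3
3 --b--> 0
0 --b--> 2
2 --a--> 3
3 --a--> 5
5 --b--> 0
0 --a--> 1
1 --a--> 0
0 --a--> 1
1 --a--> 0
0 --b--> 2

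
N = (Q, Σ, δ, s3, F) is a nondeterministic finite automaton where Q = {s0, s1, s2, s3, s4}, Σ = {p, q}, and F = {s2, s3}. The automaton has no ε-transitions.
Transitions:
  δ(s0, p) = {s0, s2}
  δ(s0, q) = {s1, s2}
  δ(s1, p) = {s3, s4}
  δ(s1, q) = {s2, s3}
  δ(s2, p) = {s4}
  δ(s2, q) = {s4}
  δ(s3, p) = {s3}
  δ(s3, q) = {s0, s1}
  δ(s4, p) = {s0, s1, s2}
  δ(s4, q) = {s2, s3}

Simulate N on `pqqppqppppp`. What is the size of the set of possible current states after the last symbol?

5

Start: {s3}
read p: {s3}
read q: {s0, s1}
read q: {s1, s2, s3}
read p: {s3, s4}
read p: {s0, s1, s2, s3}
read q: {s0, s1, s2, s3, s4}
read p: {s0, s1, s2, s3, s4}
read p: {s0, s1, s2, s3, s4}
read p: {s0, s1, s2, s3, s4}
read p: {s0, s1, s2, s3, s4}
read p: {s0, s1, s2, s3, s4}
Final reachable set {s0, s1, s2, s3, s4} has 5 states.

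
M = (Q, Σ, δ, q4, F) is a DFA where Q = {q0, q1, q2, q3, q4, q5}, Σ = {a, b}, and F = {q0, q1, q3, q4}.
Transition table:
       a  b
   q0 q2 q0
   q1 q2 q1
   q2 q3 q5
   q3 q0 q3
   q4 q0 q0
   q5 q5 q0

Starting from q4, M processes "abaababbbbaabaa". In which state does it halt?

q4 --a--> q0
q0 --b--> q0
q0 --a--> q2
q2 --a--> q3
q3 --b--> q3
q3 --a--> q0
q0 --b--> q0
q0 --b--> q0
q0 --b--> q0
q0 --b--> q0
q0 --a--> q2
q2 --a--> q3
q3 --b--> q3
q3 --a--> q0
q0 --a--> q2

q2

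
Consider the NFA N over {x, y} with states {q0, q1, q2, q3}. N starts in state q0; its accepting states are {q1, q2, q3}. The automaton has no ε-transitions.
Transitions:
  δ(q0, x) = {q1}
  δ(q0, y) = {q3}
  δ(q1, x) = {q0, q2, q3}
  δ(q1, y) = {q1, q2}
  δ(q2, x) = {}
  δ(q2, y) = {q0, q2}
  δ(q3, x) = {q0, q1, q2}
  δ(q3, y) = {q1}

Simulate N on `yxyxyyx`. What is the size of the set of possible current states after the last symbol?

Start: {q0}
read y: {q3}
read x: {q0, q1, q2}
read y: {q0, q1, q2, q3}
read x: {q0, q1, q2, q3}
read y: {q0, q1, q2, q3}
read y: {q0, q1, q2, q3}
read x: {q0, q1, q2, q3}
Final reachable set {q0, q1, q2, q3} has 4 states.

4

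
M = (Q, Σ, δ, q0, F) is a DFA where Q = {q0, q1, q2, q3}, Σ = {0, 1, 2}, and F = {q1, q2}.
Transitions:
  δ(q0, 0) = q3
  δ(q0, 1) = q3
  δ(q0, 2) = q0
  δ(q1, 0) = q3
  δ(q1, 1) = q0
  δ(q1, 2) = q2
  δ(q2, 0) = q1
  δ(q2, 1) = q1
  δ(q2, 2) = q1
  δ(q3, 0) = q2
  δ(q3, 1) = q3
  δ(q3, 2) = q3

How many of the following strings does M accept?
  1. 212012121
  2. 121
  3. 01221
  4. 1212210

212012121: accepted
121: rejected
01221: rejected
1212210: accepted

2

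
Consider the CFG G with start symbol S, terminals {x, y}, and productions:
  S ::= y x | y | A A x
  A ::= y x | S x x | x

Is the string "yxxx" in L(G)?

S ⇒ AAx ⇒ yxAx ⇒ yxxx

yes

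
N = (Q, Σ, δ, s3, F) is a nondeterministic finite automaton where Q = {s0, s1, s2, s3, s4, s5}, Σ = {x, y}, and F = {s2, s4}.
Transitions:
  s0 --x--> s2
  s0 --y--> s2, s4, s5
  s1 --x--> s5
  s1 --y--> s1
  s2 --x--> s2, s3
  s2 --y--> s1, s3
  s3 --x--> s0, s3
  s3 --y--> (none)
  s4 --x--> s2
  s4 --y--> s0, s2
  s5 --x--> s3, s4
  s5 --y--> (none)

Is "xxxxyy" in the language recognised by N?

Start: {s3}
read x: {s0, s3}
read x: {s0, s2, s3}
read x: {s0, s2, s3}
read x: {s0, s2, s3}
read y: {s1, s2, s3, s4, s5}
read y: {s0, s1, s2, s3}
Reachable ∩ accepting = {s2} — nonempty.

accepted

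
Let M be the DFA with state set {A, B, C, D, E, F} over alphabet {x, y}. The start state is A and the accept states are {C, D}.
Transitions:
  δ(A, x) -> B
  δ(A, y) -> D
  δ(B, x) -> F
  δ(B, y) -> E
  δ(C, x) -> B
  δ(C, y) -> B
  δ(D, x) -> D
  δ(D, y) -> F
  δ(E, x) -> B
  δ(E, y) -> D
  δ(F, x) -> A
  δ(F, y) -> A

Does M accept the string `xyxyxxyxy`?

rejected

A --x--> B
B --y--> E
E --x--> B
B --y--> E
E --x--> B
B --x--> F
F --y--> A
A --x--> B
B --y--> E
End in state E, which is not an accepting state.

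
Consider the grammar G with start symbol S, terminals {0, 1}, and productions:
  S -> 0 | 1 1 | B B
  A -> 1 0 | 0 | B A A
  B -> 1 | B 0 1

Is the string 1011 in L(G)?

S ⇒ BB ⇒ B01B ⇒ 101B ⇒ 1011

yes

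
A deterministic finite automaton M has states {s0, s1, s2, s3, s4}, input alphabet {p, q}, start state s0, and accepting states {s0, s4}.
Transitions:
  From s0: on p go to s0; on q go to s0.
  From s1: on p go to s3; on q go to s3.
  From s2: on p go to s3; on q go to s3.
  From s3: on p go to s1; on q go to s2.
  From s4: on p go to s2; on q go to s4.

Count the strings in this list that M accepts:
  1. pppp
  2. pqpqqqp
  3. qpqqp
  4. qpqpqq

pppp: accepted
pqpqqqp: accepted
qpqqp: accepted
qpqpqq: accepted

4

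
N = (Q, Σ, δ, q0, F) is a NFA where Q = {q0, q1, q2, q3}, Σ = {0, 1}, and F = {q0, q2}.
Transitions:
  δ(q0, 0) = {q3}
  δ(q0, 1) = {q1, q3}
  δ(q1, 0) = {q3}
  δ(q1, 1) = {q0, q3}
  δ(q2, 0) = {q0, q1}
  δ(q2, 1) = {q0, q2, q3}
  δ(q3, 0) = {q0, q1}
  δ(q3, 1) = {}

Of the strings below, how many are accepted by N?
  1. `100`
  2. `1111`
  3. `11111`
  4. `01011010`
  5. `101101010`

3

`100`: accepted
`1111`: accepted
`11111`: rejected
`01011010`: rejected
`101101010`: accepted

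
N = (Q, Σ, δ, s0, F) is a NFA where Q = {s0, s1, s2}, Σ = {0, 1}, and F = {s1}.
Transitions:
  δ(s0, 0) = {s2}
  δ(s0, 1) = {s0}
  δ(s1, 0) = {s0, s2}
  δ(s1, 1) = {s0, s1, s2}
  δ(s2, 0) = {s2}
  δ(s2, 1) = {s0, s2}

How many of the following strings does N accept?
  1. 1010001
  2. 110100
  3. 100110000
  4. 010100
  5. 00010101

1010001: rejected
110100: rejected
100110000: rejected
010100: rejected
00010101: rejected

0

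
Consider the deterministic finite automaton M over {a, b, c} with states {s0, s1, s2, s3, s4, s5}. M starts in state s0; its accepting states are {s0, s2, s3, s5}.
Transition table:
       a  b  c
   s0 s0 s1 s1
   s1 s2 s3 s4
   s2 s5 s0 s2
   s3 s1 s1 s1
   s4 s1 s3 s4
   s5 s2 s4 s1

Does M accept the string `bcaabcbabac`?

s0 --b--> s1
s1 --c--> s4
s4 --a--> s1
s1 --a--> s2
s2 --b--> s0
s0 --c--> s1
s1 --b--> s3
s3 --a--> s1
s1 --b--> s3
s3 --a--> s1
s1 --c--> s4
End in state s4, which is not an accepting state.

rejected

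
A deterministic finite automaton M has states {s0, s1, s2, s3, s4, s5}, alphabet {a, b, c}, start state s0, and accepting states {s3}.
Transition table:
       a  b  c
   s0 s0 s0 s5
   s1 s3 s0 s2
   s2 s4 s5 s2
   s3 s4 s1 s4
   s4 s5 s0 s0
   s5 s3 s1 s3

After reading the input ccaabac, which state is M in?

s0 --c--> s5
s5 --c--> s3
s3 --a--> s4
s4 --a--> s5
s5 --b--> s1
s1 --a--> s3
s3 --c--> s4

s4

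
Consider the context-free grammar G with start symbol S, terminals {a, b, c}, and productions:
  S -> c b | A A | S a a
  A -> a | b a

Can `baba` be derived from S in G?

S ⇒ AA ⇒ baA ⇒ baba

yes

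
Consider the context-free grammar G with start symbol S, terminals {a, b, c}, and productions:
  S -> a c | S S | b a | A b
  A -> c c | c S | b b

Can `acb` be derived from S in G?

no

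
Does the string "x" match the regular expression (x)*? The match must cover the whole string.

Split into 1 piece x; each matches x.

yes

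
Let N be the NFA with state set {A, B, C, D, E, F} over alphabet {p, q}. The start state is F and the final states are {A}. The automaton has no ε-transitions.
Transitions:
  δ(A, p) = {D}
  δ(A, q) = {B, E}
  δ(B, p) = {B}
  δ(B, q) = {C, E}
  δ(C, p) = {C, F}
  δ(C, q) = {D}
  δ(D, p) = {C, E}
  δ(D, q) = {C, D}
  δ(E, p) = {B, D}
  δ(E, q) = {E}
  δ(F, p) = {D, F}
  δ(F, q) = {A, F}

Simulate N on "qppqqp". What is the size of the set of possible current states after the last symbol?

Start: {F}
read q: {A, F}
read p: {D, F}
read p: {C, D, E, F}
read q: {A, C, D, E, F}
read q: {A, B, C, D, E, F}
read p: {B, C, D, E, F}
Final reachable set {B, C, D, E, F} has 5 states.

5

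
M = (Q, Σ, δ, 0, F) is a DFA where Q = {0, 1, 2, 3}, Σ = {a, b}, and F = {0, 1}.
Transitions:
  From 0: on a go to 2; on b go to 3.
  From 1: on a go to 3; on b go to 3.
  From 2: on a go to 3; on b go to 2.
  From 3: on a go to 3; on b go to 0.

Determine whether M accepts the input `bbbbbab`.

accepted

0 --b--> 3
3 --b--> 0
0 --b--> 3
3 --b--> 0
0 --b--> 3
3 --a--> 3
3 --b--> 0
End in state 0, which is an accepting state.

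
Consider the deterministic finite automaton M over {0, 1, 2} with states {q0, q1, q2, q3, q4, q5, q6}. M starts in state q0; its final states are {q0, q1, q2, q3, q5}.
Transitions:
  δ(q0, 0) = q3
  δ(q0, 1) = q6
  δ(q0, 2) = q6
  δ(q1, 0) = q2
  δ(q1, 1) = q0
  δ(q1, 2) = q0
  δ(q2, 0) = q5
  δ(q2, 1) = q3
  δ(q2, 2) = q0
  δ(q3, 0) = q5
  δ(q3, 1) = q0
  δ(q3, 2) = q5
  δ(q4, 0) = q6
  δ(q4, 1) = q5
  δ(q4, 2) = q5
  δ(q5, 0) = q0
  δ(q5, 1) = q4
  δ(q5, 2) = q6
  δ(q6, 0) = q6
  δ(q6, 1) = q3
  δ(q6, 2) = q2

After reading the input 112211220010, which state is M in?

q0 --1--> q6
q6 --1--> q3
q3 --2--> q5
q5 --2--> q6
q6 --1--> q3
q3 --1--> q0
q0 --2--> q6
q6 --2--> q2
q2 --0--> q5
q5 --0--> q0
q0 --1--> q6
q6 --0--> q6

q6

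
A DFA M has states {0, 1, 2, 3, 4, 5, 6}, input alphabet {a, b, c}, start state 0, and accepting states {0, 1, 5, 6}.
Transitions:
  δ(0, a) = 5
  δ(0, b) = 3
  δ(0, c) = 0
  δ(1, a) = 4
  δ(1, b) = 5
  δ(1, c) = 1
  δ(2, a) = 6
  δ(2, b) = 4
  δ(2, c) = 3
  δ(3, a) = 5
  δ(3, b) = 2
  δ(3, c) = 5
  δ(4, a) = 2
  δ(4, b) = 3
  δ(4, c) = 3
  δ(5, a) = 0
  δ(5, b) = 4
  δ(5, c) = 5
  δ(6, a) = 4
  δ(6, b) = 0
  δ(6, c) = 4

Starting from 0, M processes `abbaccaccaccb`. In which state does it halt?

0 --a--> 5
5 --b--> 4
4 --b--> 3
3 --a--> 5
5 --c--> 5
5 --c--> 5
5 --a--> 0
0 --c--> 0
0 --c--> 0
0 --a--> 5
5 --c--> 5
5 --c--> 5
5 --b--> 4

4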